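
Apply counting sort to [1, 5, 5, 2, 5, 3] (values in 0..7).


Count array: [0, 1, 1, 1, 0, 3, 0, 0]
Reconstruct: [1, 2, 3, 5, 5, 5]


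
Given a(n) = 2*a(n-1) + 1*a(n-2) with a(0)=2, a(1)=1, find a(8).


Build bottom-up:
...a(6)=128, a(7)=309, a(8)=2*309+1*128=746


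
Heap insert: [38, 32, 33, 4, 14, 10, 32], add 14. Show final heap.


Append 14: [38, 32, 33, 4, 14, 10, 32, 14]
Bubble up: swap idx 7(14) with idx 3(4)
Result: [38, 32, 33, 14, 14, 10, 32, 4]


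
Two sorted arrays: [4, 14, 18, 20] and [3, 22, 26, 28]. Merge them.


Compare heads, take smaller each step.
Merged: [3, 4, 14, 18, 20, 22, 26, 28]


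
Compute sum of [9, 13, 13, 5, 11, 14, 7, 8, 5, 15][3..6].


Prefix sums: [0, 9, 22, 35, 40, 51, 65, 72, 80, 85, 100]
Sum[3..6] = prefix[7] - prefix[3] = 72 - 35 = 37


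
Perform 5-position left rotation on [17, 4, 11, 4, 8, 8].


Left rotate by 5: [8, 17, 4, 11, 4, 8]


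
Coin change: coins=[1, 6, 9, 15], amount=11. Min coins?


dp[0]=0; dp[i]=1+min(dp[i-c] for c in coins)
...dp[6]=1, dp[7]=2, dp[8]=3, dp[9]=1, dp[10]=2, dp[11]=3
Minimum coins for 11 = 3


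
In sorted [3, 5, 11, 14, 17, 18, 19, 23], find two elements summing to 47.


Two pointers: lo=0, hi=7
No pair sums to 47


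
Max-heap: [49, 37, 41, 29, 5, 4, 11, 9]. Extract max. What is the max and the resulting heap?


Max = 49
Replace root with last, heapify down
Resulting heap: [41, 37, 11, 29, 5, 4, 9]


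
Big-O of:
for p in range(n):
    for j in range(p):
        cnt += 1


Per nesting level: O(n) * O(n) [triangular over p] = O(n^2)
Complexity: O(n^2)


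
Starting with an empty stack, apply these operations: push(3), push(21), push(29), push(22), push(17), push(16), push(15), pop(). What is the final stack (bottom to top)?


push(3) -> [3]
push(21) -> [3, 21]
push(29) -> [3, 21, 29]
push(22) -> [3, 21, 29, 22]
push(17) -> [3, 21, 29, 22, 17]
push(16) -> [3, 21, 29, 22, 17, 16]
push(15) -> [3, 21, 29, 22, 17, 16, 15]
pop() returns 15 -> [3, 21, 29, 22, 17, 16]
Final stack (bottom to top): [3, 21, 29, 22, 17, 16]


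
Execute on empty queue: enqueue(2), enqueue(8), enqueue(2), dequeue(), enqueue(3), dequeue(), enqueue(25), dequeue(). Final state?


enqueue(2) -> [2]
enqueue(8) -> [2, 8]
enqueue(2) -> [2, 8, 2]
dequeue() returns 2 -> [8, 2]
enqueue(3) -> [8, 2, 3]
dequeue() returns 8 -> [2, 3]
enqueue(25) -> [2, 3, 25]
dequeue() returns 2 -> [3, 25]
Final queue (front to back): [3, 25]


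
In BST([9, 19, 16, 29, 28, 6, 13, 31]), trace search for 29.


BST root = 9
Search for 29: compare at each node
Path: [9, 19, 29]


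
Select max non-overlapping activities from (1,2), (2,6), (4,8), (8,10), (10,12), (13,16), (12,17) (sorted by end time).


Greedy: pick earliest-ending, then skip overlaps.
Selected (5 activities): [(1, 2), (2, 6), (8, 10), (10, 12), (13, 16)]


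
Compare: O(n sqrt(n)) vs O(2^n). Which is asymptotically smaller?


n^1.5 grows slower than exponential
O(n sqrt(n)) is asymptotically smaller; O(2^n) grows faster


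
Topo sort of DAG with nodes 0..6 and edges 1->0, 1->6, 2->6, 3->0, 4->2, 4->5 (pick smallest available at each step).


Kahn's algorithm, process smallest node first
Order: [1, 3, 0, 4, 2, 5, 6]


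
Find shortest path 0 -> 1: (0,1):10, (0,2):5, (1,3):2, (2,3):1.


Dijkstra from 0:
Distances: {0: 0, 1: 8, 2: 5, 3: 6}
Shortest distance to 1 = 8, path = [0, 2, 3, 1]


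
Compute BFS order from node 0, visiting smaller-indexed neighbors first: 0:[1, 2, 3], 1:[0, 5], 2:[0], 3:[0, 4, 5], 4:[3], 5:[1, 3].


BFS queue: start with [0]
Visit order: [0, 1, 2, 3, 5, 4]


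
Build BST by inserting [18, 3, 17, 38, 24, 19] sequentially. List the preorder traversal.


Root = 18; build tree by BST insertion.
Preorder traversal: [18, 3, 17, 38, 24, 19]


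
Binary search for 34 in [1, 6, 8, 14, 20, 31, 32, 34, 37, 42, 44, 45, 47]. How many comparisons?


Search for 34:
[0,12] mid=6 arr[6]=32
[7,12] mid=9 arr[9]=42
[7,8] mid=7 arr[7]=34
Total: 3 comparisons


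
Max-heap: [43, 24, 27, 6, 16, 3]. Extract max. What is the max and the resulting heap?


Max = 43
Replace root with last, heapify down
Resulting heap: [27, 24, 3, 6, 16]


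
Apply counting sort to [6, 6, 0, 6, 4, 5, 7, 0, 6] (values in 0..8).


Count array: [2, 0, 0, 0, 1, 1, 4, 1, 0]
Reconstruct: [0, 0, 4, 5, 6, 6, 6, 6, 7]


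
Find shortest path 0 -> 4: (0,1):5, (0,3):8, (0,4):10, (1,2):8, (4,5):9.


Dijkstra from 0:
Distances: {0: 0, 1: 5, 2: 13, 3: 8, 4: 10, 5: 19}
Shortest distance to 4 = 10, path = [0, 4]


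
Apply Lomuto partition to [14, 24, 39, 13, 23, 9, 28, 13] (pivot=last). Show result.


Elements <= 13 go left of pivot.
Result: [13, 9, 13, 14, 23, 24, 28, 39], pivot at index 2


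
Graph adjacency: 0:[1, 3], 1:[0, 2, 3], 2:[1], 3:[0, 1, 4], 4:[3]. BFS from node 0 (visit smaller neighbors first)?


BFS queue: start with [0]
Visit order: [0, 1, 3, 2, 4]


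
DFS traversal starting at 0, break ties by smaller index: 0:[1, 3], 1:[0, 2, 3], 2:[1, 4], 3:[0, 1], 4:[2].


DFS stack-based: start with [0]
Visit order: [0, 1, 2, 4, 3]


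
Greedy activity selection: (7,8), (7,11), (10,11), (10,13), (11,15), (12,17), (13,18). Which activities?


Greedy: pick earliest-ending, then skip overlaps.
Selected (3 activities): [(7, 8), (10, 11), (11, 15)]


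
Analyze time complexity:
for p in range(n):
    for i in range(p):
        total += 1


Per nesting level: O(n) * O(n) [triangular over p] = O(n^2)
Complexity: O(n^2)


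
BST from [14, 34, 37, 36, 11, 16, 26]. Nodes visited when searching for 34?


BST root = 14
Search for 34: compare at each node
Path: [14, 34]


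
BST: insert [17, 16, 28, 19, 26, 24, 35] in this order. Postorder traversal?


Root = 17; build tree by BST insertion.
Postorder traversal: [16, 24, 26, 19, 35, 28, 17]


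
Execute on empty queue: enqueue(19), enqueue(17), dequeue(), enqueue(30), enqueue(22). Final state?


enqueue(19) -> [19]
enqueue(17) -> [19, 17]
dequeue() returns 19 -> [17]
enqueue(30) -> [17, 30]
enqueue(22) -> [17, 30, 22]
Final queue (front to back): [17, 30, 22]


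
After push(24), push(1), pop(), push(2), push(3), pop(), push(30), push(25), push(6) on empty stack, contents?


push(24) -> [24]
push(1) -> [24, 1]
pop() returns 1 -> [24]
push(2) -> [24, 2]
push(3) -> [24, 2, 3]
pop() returns 3 -> [24, 2]
push(30) -> [24, 2, 30]
push(25) -> [24, 2, 30, 25]
push(6) -> [24, 2, 30, 25, 6]
Final stack (bottom to top): [24, 2, 30, 25, 6]


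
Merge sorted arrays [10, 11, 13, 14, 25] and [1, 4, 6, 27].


Compare heads, take smaller each step.
Merged: [1, 4, 6, 10, 11, 13, 14, 25, 27]


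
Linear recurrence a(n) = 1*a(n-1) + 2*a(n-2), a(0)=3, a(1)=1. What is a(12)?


Build bottom-up:
...a(10)=1367, a(11)=2729, a(12)=1*2729+2*1367=5463


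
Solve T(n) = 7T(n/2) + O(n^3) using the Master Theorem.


a=7, b=2, c=3. log_2(7)=2.807 < c=3. Case 3: O(n^c) = O(n^3)
Complexity: O(n^3)


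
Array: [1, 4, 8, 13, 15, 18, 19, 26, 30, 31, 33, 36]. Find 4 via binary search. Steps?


Search for 4:
[0,11] mid=5 arr[5]=18
[0,4] mid=2 arr[2]=8
[0,1] mid=0 arr[0]=1
[1,1] mid=1 arr[1]=4
Total: 4 comparisons


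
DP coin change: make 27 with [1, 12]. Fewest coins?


dp[0]=0; dp[i]=1+min(dp[i-c] for c in coins)
...dp[22]=11, dp[23]=12, dp[24]=2, dp[25]=3, dp[26]=4, dp[27]=5
Minimum coins for 27 = 5


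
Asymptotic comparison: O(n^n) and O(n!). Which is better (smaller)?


factorial grows slower than n^n
O(n!) is asymptotically smaller; O(n^n) grows faster


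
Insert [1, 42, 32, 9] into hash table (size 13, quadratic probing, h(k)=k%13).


Insertions: 1->slot 1; 42->slot 3; 32->slot 6; 9->slot 9
Table: [None, 1, None, 42, None, None, 32, None, None, 9, None, None, None]


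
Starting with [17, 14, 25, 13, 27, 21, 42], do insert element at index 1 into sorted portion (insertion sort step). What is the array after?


After one pass: [14, 17, 25, 13, 27, 21, 42]


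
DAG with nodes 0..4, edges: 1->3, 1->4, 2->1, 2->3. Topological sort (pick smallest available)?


Kahn's algorithm, process smallest node first
Order: [0, 2, 1, 3, 4]


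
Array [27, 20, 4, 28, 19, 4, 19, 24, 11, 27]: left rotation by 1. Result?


Left rotate by 1: [20, 4, 28, 19, 4, 19, 24, 11, 27, 27]


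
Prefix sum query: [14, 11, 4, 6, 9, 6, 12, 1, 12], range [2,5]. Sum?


Prefix sums: [0, 14, 25, 29, 35, 44, 50, 62, 63, 75]
Sum[2..5] = prefix[6] - prefix[2] = 50 - 25 = 25


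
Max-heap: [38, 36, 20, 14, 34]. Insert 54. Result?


Append 54: [38, 36, 20, 14, 34, 54]
Bubble up: swap idx 5(54) with idx 2(20); swap idx 2(54) with idx 0(38)
Result: [54, 36, 38, 14, 34, 20]


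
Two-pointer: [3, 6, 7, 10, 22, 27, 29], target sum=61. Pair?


Two pointers: lo=0, hi=6
No pair sums to 61


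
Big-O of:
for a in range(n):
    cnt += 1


Per nesting level: O(n) = O(n)
Complexity: O(n)


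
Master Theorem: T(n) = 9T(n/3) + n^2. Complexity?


a=9, b=3, c=2. log_3(9)=2 = c=2. Case 2: O(n^c log n) = O(n^2 log n)
Complexity: O(n^2 log n)


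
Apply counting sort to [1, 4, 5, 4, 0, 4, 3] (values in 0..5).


Count array: [1, 1, 0, 1, 3, 1]
Reconstruct: [0, 1, 3, 4, 4, 4, 5]


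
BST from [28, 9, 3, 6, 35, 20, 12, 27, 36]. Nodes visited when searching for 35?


BST root = 28
Search for 35: compare at each node
Path: [28, 35]


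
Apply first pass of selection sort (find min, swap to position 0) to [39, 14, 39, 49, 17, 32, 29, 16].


After one pass: [14, 39, 39, 49, 17, 32, 29, 16]


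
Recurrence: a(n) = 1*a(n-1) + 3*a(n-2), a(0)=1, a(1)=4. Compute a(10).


Build bottom-up:
...a(8)=1159, a(9)=2683, a(10)=1*2683+3*1159=6160


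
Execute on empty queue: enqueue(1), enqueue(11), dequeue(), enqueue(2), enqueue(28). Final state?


enqueue(1) -> [1]
enqueue(11) -> [1, 11]
dequeue() returns 1 -> [11]
enqueue(2) -> [11, 2]
enqueue(28) -> [11, 2, 28]
Final queue (front to back): [11, 2, 28]


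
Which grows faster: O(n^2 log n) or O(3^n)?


n^2 log n grows slower than exponential (base 3)
O(n^2 log n) is asymptotically smaller; O(3^n) grows faster


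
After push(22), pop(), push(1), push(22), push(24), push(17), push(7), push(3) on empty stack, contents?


push(22) -> [22]
pop() returns 22 -> []
push(1) -> [1]
push(22) -> [1, 22]
push(24) -> [1, 22, 24]
push(17) -> [1, 22, 24, 17]
push(7) -> [1, 22, 24, 17, 7]
push(3) -> [1, 22, 24, 17, 7, 3]
Final stack (bottom to top): [1, 22, 24, 17, 7, 3]


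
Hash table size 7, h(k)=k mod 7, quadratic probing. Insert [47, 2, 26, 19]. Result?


Insertions: 47->slot 5; 2->slot 2; 26->slot 6; 19->slot 0
Table: [19, None, 2, None, None, 47, 26]


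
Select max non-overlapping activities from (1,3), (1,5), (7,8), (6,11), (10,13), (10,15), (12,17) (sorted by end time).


Greedy: pick earliest-ending, then skip overlaps.
Selected (3 activities): [(1, 3), (7, 8), (10, 13)]


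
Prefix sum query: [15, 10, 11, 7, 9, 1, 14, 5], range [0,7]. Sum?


Prefix sums: [0, 15, 25, 36, 43, 52, 53, 67, 72]
Sum[0..7] = prefix[8] - prefix[0] = 72 - 0 = 72


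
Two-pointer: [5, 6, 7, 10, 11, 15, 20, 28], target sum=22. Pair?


Two pointers: lo=0, hi=7
Found pair: (7, 15) summing to 22


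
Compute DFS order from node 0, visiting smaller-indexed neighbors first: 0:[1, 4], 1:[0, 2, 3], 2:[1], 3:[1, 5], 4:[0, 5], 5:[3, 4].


DFS stack-based: start with [0]
Visit order: [0, 1, 2, 3, 5, 4]


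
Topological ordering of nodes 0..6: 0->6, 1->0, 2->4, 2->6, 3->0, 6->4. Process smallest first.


Kahn's algorithm, process smallest node first
Order: [1, 2, 3, 0, 5, 6, 4]


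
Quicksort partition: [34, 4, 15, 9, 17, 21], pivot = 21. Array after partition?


Elements <= 21 go left of pivot.
Result: [4, 15, 9, 17, 21, 34], pivot at index 4


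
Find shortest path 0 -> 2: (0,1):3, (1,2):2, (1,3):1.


Dijkstra from 0:
Distances: {0: 0, 1: 3, 2: 5, 3: 4}
Shortest distance to 2 = 5, path = [0, 1, 2]


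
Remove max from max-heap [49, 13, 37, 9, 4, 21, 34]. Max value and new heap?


Max = 49
Replace root with last, heapify down
Resulting heap: [37, 13, 34, 9, 4, 21]


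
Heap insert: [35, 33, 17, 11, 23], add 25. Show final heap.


Append 25: [35, 33, 17, 11, 23, 25]
Bubble up: swap idx 5(25) with idx 2(17)
Result: [35, 33, 25, 11, 23, 17]


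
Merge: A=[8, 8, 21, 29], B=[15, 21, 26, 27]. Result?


Compare heads, take smaller each step.
Merged: [8, 8, 15, 21, 21, 26, 27, 29]


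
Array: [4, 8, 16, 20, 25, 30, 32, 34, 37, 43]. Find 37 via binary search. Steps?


Search for 37:
[0,9] mid=4 arr[4]=25
[5,9] mid=7 arr[7]=34
[8,9] mid=8 arr[8]=37
Total: 3 comparisons


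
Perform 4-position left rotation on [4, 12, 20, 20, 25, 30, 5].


Left rotate by 4: [25, 30, 5, 4, 12, 20, 20]


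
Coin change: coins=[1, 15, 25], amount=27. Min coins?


dp[0]=0; dp[i]=1+min(dp[i-c] for c in coins)
...dp[22]=8, dp[23]=9, dp[24]=10, dp[25]=1, dp[26]=2, dp[27]=3
Minimum coins for 27 = 3


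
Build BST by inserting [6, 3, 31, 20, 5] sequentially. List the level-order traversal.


Root = 6; build tree by BST insertion.
Level-Order traversal: [6, 3, 31, 5, 20]


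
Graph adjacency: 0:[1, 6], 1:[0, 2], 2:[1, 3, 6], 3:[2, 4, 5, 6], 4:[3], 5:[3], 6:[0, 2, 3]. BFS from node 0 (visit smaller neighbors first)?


BFS queue: start with [0]
Visit order: [0, 1, 6, 2, 3, 4, 5]


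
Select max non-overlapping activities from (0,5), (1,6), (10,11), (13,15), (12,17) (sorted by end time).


Greedy: pick earliest-ending, then skip overlaps.
Selected (3 activities): [(0, 5), (10, 11), (13, 15)]


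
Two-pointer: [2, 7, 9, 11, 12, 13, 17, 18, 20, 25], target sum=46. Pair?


Two pointers: lo=0, hi=9
No pair sums to 46


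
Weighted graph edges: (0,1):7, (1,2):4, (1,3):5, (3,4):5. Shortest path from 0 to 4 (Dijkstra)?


Dijkstra from 0:
Distances: {0: 0, 1: 7, 2: 11, 3: 12, 4: 17}
Shortest distance to 4 = 17, path = [0, 1, 3, 4]


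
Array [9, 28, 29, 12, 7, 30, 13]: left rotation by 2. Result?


Left rotate by 2: [29, 12, 7, 30, 13, 9, 28]


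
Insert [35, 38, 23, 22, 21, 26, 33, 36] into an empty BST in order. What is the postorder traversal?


Root = 35; build tree by BST insertion.
Postorder traversal: [21, 22, 33, 26, 23, 36, 38, 35]


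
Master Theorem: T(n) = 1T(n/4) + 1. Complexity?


a=1, b=4, c=0. log_4(1)=0 = c=0. Case 2: O(n^c log n) = O(log n)
Complexity: O(log n)


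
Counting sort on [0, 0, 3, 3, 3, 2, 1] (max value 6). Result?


Count array: [2, 1, 1, 3, 0, 0, 0]
Reconstruct: [0, 0, 1, 2, 3, 3, 3]


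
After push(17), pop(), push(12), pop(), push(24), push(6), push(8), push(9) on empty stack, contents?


push(17) -> [17]
pop() returns 17 -> []
push(12) -> [12]
pop() returns 12 -> []
push(24) -> [24]
push(6) -> [24, 6]
push(8) -> [24, 6, 8]
push(9) -> [24, 6, 8, 9]
Final stack (bottom to top): [24, 6, 8, 9]


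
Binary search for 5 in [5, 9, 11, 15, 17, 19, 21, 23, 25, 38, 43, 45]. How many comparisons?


Search for 5:
[0,11] mid=5 arr[5]=19
[0,4] mid=2 arr[2]=11
[0,1] mid=0 arr[0]=5
Total: 3 comparisons


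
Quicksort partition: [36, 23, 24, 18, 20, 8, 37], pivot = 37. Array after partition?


Elements <= 37 go left of pivot.
Result: [36, 23, 24, 18, 20, 8, 37], pivot at index 6


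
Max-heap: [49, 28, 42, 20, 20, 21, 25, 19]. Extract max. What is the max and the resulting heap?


Max = 49
Replace root with last, heapify down
Resulting heap: [42, 28, 25, 20, 20, 21, 19]


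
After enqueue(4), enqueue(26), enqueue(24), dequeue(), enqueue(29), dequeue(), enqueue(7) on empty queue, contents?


enqueue(4) -> [4]
enqueue(26) -> [4, 26]
enqueue(24) -> [4, 26, 24]
dequeue() returns 4 -> [26, 24]
enqueue(29) -> [26, 24, 29]
dequeue() returns 26 -> [24, 29]
enqueue(7) -> [24, 29, 7]
Final queue (front to back): [24, 29, 7]


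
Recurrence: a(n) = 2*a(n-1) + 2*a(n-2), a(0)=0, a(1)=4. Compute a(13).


Build bottom-up:
...a(11)=73088, a(12)=199680, a(13)=2*199680+2*73088=545536


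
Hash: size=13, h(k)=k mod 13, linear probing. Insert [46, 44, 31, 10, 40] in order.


Insertions: 46->slot 7; 44->slot 5; 31->slot 6; 10->slot 10; 40->slot 1
Table: [None, 40, None, None, None, 44, 31, 46, None, None, 10, None, None]


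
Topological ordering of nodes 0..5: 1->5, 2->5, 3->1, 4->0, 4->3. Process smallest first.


Kahn's algorithm, process smallest node first
Order: [2, 4, 0, 3, 1, 5]


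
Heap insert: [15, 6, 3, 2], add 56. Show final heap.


Append 56: [15, 6, 3, 2, 56]
Bubble up: swap idx 4(56) with idx 1(6); swap idx 1(56) with idx 0(15)
Result: [56, 15, 3, 2, 6]


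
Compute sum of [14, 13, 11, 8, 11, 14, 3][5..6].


Prefix sums: [0, 14, 27, 38, 46, 57, 71, 74]
Sum[5..6] = prefix[7] - prefix[5] = 74 - 57 = 17


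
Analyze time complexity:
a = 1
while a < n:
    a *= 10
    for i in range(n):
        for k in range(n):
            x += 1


Per nesting level: O(log n) * O(n) * O(n) = O(n^2 log n)
Complexity: O(n^2 log n)


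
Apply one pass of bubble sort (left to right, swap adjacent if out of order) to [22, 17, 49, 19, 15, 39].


After one pass: [17, 22, 19, 15, 39, 49]


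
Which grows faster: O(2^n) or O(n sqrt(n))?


n^1.5 grows slower than exponential
O(n sqrt(n)) is asymptotically smaller; O(2^n) grows faster


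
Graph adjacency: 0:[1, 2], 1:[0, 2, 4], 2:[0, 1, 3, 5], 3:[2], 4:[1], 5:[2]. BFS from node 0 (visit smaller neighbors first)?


BFS queue: start with [0]
Visit order: [0, 1, 2, 4, 3, 5]


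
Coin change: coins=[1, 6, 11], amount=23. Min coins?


dp[0]=0; dp[i]=1+min(dp[i-c] for c in coins)
...dp[18]=3, dp[19]=4, dp[20]=5, dp[21]=6, dp[22]=2, dp[23]=3
Minimum coins for 23 = 3


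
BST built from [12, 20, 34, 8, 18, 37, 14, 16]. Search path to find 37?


BST root = 12
Search for 37: compare at each node
Path: [12, 20, 34, 37]


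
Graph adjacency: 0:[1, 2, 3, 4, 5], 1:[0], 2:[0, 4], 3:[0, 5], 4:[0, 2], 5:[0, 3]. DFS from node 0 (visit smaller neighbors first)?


DFS stack-based: start with [0]
Visit order: [0, 1, 2, 4, 3, 5]


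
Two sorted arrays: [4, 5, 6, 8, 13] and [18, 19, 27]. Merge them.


Compare heads, take smaller each step.
Merged: [4, 5, 6, 8, 13, 18, 19, 27]


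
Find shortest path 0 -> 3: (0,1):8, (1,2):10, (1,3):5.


Dijkstra from 0:
Distances: {0: 0, 1: 8, 2: 18, 3: 13}
Shortest distance to 3 = 13, path = [0, 1, 3]


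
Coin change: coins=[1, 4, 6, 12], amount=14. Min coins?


dp[0]=0; dp[i]=1+min(dp[i-c] for c in coins)
...dp[9]=3, dp[10]=2, dp[11]=3, dp[12]=1, dp[13]=2, dp[14]=3
Minimum coins for 14 = 3


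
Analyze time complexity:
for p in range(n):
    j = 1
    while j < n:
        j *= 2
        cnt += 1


Per nesting level: O(n) * O(log n) = O(n log n)
Complexity: O(n log n)


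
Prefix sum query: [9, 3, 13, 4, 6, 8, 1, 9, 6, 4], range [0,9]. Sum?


Prefix sums: [0, 9, 12, 25, 29, 35, 43, 44, 53, 59, 63]
Sum[0..9] = prefix[10] - prefix[0] = 63 - 0 = 63


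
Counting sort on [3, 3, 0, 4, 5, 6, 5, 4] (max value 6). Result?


Count array: [1, 0, 0, 2, 2, 2, 1]
Reconstruct: [0, 3, 3, 4, 4, 5, 5, 6]


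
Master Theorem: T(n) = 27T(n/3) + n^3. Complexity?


a=27, b=3, c=3. log_3(27)=3 = c=3. Case 2: O(n^c log n) = O(n^3 log n)
Complexity: O(n^3 log n)


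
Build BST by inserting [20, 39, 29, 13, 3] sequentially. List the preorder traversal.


Root = 20; build tree by BST insertion.
Preorder traversal: [20, 13, 3, 39, 29]


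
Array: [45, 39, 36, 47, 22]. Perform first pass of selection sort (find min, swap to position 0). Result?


After one pass: [22, 39, 36, 47, 45]


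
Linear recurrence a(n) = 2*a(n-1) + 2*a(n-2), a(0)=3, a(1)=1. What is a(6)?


Build bottom-up:
...a(4)=52, a(5)=140, a(6)=2*140+2*52=384


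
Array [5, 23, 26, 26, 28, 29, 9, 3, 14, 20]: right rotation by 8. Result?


Right rotate by 8: [26, 26, 28, 29, 9, 3, 14, 20, 5, 23]


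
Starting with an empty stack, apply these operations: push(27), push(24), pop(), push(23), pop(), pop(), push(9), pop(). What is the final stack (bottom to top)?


push(27) -> [27]
push(24) -> [27, 24]
pop() returns 24 -> [27]
push(23) -> [27, 23]
pop() returns 23 -> [27]
pop() returns 27 -> []
push(9) -> [9]
pop() returns 9 -> []
Final stack (bottom to top): []


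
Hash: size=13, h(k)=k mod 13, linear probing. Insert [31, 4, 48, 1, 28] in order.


Insertions: 31->slot 5; 4->slot 4; 48->slot 9; 1->slot 1; 28->slot 2
Table: [None, 1, 28, None, 4, 31, None, None, None, 48, None, None, None]


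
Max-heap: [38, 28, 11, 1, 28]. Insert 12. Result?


Append 12: [38, 28, 11, 1, 28, 12]
Bubble up: swap idx 5(12) with idx 2(11)
Result: [38, 28, 12, 1, 28, 11]


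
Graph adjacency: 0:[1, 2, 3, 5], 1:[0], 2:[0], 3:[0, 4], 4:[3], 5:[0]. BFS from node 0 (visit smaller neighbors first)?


BFS queue: start with [0]
Visit order: [0, 1, 2, 3, 5, 4]


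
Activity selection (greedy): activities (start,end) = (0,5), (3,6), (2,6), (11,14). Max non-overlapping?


Greedy: pick earliest-ending, then skip overlaps.
Selected (2 activities): [(0, 5), (11, 14)]


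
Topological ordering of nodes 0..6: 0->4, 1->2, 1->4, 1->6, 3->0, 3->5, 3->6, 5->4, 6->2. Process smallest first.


Kahn's algorithm, process smallest node first
Order: [1, 3, 0, 5, 4, 6, 2]


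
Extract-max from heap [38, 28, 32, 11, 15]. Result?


Max = 38
Replace root with last, heapify down
Resulting heap: [32, 28, 15, 11]


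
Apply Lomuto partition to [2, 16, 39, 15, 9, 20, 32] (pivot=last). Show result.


Elements <= 32 go left of pivot.
Result: [2, 16, 15, 9, 20, 32, 39], pivot at index 5


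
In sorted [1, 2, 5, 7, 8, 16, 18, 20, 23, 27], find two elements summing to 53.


Two pointers: lo=0, hi=9
No pair sums to 53


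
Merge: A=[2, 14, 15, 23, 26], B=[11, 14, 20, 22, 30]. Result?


Compare heads, take smaller each step.
Merged: [2, 11, 14, 14, 15, 20, 22, 23, 26, 30]


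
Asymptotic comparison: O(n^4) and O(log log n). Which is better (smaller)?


double-logarithmic grows slower than quartic
O(log log n) is asymptotically smaller; O(n^4) grows faster


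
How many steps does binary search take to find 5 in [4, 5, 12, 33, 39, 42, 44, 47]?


Search for 5:
[0,7] mid=3 arr[3]=33
[0,2] mid=1 arr[1]=5
Total: 2 comparisons


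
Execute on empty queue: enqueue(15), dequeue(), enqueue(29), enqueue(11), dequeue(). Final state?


enqueue(15) -> [15]
dequeue() returns 15 -> []
enqueue(29) -> [29]
enqueue(11) -> [29, 11]
dequeue() returns 29 -> [11]
Final queue (front to back): [11]


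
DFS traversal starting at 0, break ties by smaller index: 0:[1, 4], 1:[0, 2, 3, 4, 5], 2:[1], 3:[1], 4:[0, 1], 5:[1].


DFS stack-based: start with [0]
Visit order: [0, 1, 2, 3, 4, 5]


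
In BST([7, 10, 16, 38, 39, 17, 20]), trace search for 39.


BST root = 7
Search for 39: compare at each node
Path: [7, 10, 16, 38, 39]


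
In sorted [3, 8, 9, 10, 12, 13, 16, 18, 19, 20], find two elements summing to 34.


Two pointers: lo=0, hi=9
Found pair: (16, 18) summing to 34


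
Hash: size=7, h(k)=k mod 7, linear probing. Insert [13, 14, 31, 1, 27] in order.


Insertions: 13->slot 6; 14->slot 0; 31->slot 3; 1->slot 1; 27->slot 2
Table: [14, 1, 27, 31, None, None, 13]


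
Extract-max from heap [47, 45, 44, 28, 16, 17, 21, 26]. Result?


Max = 47
Replace root with last, heapify down
Resulting heap: [45, 28, 44, 26, 16, 17, 21]


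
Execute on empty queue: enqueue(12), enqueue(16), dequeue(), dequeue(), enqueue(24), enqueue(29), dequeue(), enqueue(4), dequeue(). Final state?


enqueue(12) -> [12]
enqueue(16) -> [12, 16]
dequeue() returns 12 -> [16]
dequeue() returns 16 -> []
enqueue(24) -> [24]
enqueue(29) -> [24, 29]
dequeue() returns 24 -> [29]
enqueue(4) -> [29, 4]
dequeue() returns 29 -> [4]
Final queue (front to back): [4]


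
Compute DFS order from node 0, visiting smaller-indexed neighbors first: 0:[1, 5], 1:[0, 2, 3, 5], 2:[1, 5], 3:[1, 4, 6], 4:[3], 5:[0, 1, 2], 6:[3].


DFS stack-based: start with [0]
Visit order: [0, 1, 2, 5, 3, 4, 6]


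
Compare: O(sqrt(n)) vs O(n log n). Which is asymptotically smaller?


sublinear grows slower than linearithmic
O(sqrt(n)) is asymptotically smaller; O(n log n) grows faster


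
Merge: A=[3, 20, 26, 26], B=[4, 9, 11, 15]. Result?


Compare heads, take smaller each step.
Merged: [3, 4, 9, 11, 15, 20, 26, 26]


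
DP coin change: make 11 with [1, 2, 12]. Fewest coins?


dp[0]=0; dp[i]=1+min(dp[i-c] for c in coins)
...dp[6]=3, dp[7]=4, dp[8]=4, dp[9]=5, dp[10]=5, dp[11]=6
Minimum coins for 11 = 6


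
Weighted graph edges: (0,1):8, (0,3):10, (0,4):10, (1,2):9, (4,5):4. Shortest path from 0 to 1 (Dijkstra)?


Dijkstra from 0:
Distances: {0: 0, 1: 8, 2: 17, 3: 10, 4: 10, 5: 14}
Shortest distance to 1 = 8, path = [0, 1]


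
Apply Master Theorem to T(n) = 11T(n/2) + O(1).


a=11, b=2, c=0. log_2(11)=3.459 > c=0. Case 1: O(n^log_b(a)) = O(n^3.459)
Complexity: O(n^3.459)


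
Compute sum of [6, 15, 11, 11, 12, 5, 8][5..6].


Prefix sums: [0, 6, 21, 32, 43, 55, 60, 68]
Sum[5..6] = prefix[7] - prefix[5] = 68 - 55 = 13


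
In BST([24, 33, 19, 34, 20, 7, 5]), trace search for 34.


BST root = 24
Search for 34: compare at each node
Path: [24, 33, 34]


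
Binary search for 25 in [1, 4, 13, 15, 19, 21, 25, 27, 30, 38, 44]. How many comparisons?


Search for 25:
[0,10] mid=5 arr[5]=21
[6,10] mid=8 arr[8]=30
[6,7] mid=6 arr[6]=25
Total: 3 comparisons


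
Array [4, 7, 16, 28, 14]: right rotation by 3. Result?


Right rotate by 3: [16, 28, 14, 4, 7]


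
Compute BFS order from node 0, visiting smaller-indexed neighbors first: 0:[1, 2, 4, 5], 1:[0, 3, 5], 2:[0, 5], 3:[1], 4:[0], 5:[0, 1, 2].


BFS queue: start with [0]
Visit order: [0, 1, 2, 4, 5, 3]


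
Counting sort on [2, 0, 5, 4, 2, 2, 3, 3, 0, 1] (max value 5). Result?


Count array: [2, 1, 3, 2, 1, 1]
Reconstruct: [0, 0, 1, 2, 2, 2, 3, 3, 4, 5]


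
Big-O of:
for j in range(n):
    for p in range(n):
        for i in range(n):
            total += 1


Per nesting level: O(n) * O(n) * O(n) = O(n^3)
Complexity: O(n^3)


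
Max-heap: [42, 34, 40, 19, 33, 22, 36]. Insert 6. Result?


Append 6: [42, 34, 40, 19, 33, 22, 36, 6]
Bubble up: no swaps needed
Result: [42, 34, 40, 19, 33, 22, 36, 6]


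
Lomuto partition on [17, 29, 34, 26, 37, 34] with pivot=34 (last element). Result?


Elements <= 34 go left of pivot.
Result: [17, 29, 34, 26, 34, 37], pivot at index 4


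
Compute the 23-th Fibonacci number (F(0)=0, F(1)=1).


F(n)=F(n-1)+F(n-2)
...F(21)=10946, F(22)=17711, F(23)=28657


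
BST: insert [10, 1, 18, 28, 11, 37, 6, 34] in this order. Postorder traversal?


Root = 10; build tree by BST insertion.
Postorder traversal: [6, 1, 11, 34, 37, 28, 18, 10]


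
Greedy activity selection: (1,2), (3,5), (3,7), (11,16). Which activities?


Greedy: pick earliest-ending, then skip overlaps.
Selected (3 activities): [(1, 2), (3, 5), (11, 16)]


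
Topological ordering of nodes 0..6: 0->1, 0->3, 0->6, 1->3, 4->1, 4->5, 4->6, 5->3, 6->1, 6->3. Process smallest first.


Kahn's algorithm, process smallest node first
Order: [0, 2, 4, 5, 6, 1, 3]


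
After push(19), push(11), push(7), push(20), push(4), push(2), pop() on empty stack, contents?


push(19) -> [19]
push(11) -> [19, 11]
push(7) -> [19, 11, 7]
push(20) -> [19, 11, 7, 20]
push(4) -> [19, 11, 7, 20, 4]
push(2) -> [19, 11, 7, 20, 4, 2]
pop() returns 2 -> [19, 11, 7, 20, 4]
Final stack (bottom to top): [19, 11, 7, 20, 4]


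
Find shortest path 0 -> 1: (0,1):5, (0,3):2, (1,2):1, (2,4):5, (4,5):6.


Dijkstra from 0:
Distances: {0: 0, 1: 5, 2: 6, 3: 2, 4: 11, 5: 17}
Shortest distance to 1 = 5, path = [0, 1]


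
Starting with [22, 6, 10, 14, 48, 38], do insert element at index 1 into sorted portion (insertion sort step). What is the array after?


After one pass: [6, 22, 10, 14, 48, 38]


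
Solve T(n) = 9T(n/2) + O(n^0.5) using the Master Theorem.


a=9, b=2, c=0.5. log_2(9)=3.170 > c=0.5. Case 1: O(n^log_b(a)) = O(n^3.170)
Complexity: O(n^3.170)


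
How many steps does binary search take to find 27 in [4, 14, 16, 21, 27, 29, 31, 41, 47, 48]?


Search for 27:
[0,9] mid=4 arr[4]=27
Total: 1 comparisons


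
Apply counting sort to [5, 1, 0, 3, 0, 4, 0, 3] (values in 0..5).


Count array: [3, 1, 0, 2, 1, 1]
Reconstruct: [0, 0, 0, 1, 3, 3, 4, 5]


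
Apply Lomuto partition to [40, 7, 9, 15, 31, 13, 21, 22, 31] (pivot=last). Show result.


Elements <= 31 go left of pivot.
Result: [7, 9, 15, 31, 13, 21, 22, 31, 40], pivot at index 7


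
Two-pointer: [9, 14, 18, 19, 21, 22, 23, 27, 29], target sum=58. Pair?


Two pointers: lo=0, hi=8
No pair sums to 58


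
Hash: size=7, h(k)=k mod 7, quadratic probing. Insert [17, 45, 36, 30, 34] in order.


Insertions: 17->slot 3; 45->slot 4; 36->slot 1; 30->slot 2; 34->slot 6
Table: [None, 36, 30, 17, 45, None, 34]


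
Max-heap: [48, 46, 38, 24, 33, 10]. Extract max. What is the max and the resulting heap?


Max = 48
Replace root with last, heapify down
Resulting heap: [46, 33, 38, 24, 10]


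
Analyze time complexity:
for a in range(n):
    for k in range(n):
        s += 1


Per nesting level: O(n) * O(n) = O(n^2)
Complexity: O(n^2)


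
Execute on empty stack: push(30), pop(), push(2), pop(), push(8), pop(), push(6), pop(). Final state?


push(30) -> [30]
pop() returns 30 -> []
push(2) -> [2]
pop() returns 2 -> []
push(8) -> [8]
pop() returns 8 -> []
push(6) -> [6]
pop() returns 6 -> []
Final stack (bottom to top): []


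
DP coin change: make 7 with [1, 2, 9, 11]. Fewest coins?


dp[0]=0; dp[i]=1+min(dp[i-c] for c in coins)
...dp[2]=1, dp[3]=2, dp[4]=2, dp[5]=3, dp[6]=3, dp[7]=4
Minimum coins for 7 = 4


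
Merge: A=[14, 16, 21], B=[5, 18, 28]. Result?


Compare heads, take smaller each step.
Merged: [5, 14, 16, 18, 21, 28]


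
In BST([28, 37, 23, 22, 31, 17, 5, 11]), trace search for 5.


BST root = 28
Search for 5: compare at each node
Path: [28, 23, 22, 17, 5]


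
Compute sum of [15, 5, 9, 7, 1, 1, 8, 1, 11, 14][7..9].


Prefix sums: [0, 15, 20, 29, 36, 37, 38, 46, 47, 58, 72]
Sum[7..9] = prefix[10] - prefix[7] = 72 - 46 = 26


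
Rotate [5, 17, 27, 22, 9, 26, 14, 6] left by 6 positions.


Left rotate by 6: [14, 6, 5, 17, 27, 22, 9, 26]


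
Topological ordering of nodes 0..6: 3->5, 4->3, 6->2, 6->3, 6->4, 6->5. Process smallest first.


Kahn's algorithm, process smallest node first
Order: [0, 1, 6, 2, 4, 3, 5]


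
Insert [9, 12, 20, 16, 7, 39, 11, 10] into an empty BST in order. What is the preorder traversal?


Root = 9; build tree by BST insertion.
Preorder traversal: [9, 7, 12, 11, 10, 20, 16, 39]


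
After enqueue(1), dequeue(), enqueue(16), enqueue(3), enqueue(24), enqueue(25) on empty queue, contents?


enqueue(1) -> [1]
dequeue() returns 1 -> []
enqueue(16) -> [16]
enqueue(3) -> [16, 3]
enqueue(24) -> [16, 3, 24]
enqueue(25) -> [16, 3, 24, 25]
Final queue (front to back): [16, 3, 24, 25]


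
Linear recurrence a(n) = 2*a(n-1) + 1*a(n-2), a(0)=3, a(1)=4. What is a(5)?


Build bottom-up:
...a(3)=26, a(4)=63, a(5)=2*63+1*26=152


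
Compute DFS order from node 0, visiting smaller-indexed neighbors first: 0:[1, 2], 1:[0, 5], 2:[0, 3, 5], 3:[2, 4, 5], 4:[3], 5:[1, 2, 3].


DFS stack-based: start with [0]
Visit order: [0, 1, 5, 2, 3, 4]


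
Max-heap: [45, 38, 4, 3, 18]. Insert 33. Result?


Append 33: [45, 38, 4, 3, 18, 33]
Bubble up: swap idx 5(33) with idx 2(4)
Result: [45, 38, 33, 3, 18, 4]


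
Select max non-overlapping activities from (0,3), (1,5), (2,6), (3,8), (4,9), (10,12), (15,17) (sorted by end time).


Greedy: pick earliest-ending, then skip overlaps.
Selected (4 activities): [(0, 3), (3, 8), (10, 12), (15, 17)]


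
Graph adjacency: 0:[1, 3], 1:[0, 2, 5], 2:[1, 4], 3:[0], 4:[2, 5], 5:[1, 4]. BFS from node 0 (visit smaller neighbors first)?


BFS queue: start with [0]
Visit order: [0, 1, 3, 2, 5, 4]


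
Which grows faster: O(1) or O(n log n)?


constant grows slower than linearithmic
O(1) is asymptotically smaller; O(n log n) grows faster


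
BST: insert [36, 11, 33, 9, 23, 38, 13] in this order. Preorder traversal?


Root = 36; build tree by BST insertion.
Preorder traversal: [36, 11, 9, 33, 23, 13, 38]


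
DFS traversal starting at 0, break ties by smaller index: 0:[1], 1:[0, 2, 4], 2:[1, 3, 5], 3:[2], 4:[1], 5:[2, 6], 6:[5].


DFS stack-based: start with [0]
Visit order: [0, 1, 2, 3, 5, 6, 4]


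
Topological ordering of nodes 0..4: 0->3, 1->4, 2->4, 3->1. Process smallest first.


Kahn's algorithm, process smallest node first
Order: [0, 2, 3, 1, 4]


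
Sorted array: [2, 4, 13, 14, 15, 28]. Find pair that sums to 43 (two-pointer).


Two pointers: lo=0, hi=5
Found pair: (15, 28) summing to 43


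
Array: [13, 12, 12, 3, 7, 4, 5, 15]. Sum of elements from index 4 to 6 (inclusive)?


Prefix sums: [0, 13, 25, 37, 40, 47, 51, 56, 71]
Sum[4..6] = prefix[7] - prefix[4] = 56 - 40 = 16


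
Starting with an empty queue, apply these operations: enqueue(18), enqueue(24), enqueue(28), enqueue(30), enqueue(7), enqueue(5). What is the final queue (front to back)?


enqueue(18) -> [18]
enqueue(24) -> [18, 24]
enqueue(28) -> [18, 24, 28]
enqueue(30) -> [18, 24, 28, 30]
enqueue(7) -> [18, 24, 28, 30, 7]
enqueue(5) -> [18, 24, 28, 30, 7, 5]
Final queue (front to back): [18, 24, 28, 30, 7, 5]


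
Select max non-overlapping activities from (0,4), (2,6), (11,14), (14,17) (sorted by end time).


Greedy: pick earliest-ending, then skip overlaps.
Selected (3 activities): [(0, 4), (11, 14), (14, 17)]


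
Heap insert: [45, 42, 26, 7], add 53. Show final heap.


Append 53: [45, 42, 26, 7, 53]
Bubble up: swap idx 4(53) with idx 1(42); swap idx 1(53) with idx 0(45)
Result: [53, 45, 26, 7, 42]


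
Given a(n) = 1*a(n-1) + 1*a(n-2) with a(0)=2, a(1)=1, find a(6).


Build bottom-up:
...a(4)=7, a(5)=11, a(6)=1*11+1*7=18


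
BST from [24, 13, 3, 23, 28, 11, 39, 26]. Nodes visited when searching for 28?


BST root = 24
Search for 28: compare at each node
Path: [24, 28]


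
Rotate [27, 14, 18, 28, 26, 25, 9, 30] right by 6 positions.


Right rotate by 6: [18, 28, 26, 25, 9, 30, 27, 14]


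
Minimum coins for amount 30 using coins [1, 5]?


dp[0]=0; dp[i]=1+min(dp[i-c] for c in coins)
...dp[25]=5, dp[26]=6, dp[27]=7, dp[28]=8, dp[29]=9, dp[30]=6
Minimum coins for 30 = 6


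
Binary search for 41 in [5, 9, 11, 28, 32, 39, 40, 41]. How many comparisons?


Search for 41:
[0,7] mid=3 arr[3]=28
[4,7] mid=5 arr[5]=39
[6,7] mid=6 arr[6]=40
[7,7] mid=7 arr[7]=41
Total: 4 comparisons


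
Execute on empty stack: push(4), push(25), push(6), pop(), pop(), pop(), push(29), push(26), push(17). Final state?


push(4) -> [4]
push(25) -> [4, 25]
push(6) -> [4, 25, 6]
pop() returns 6 -> [4, 25]
pop() returns 25 -> [4]
pop() returns 4 -> []
push(29) -> [29]
push(26) -> [29, 26]
push(17) -> [29, 26, 17]
Final stack (bottom to top): [29, 26, 17]


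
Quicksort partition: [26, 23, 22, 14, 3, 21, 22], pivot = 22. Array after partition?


Elements <= 22 go left of pivot.
Result: [22, 14, 3, 21, 22, 23, 26], pivot at index 4


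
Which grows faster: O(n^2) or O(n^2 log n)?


quadratic grows slower than n^2 log n
O(n^2) is asymptotically smaller; O(n^2 log n) grows faster


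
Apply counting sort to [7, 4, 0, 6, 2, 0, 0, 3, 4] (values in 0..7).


Count array: [3, 0, 1, 1, 2, 0, 1, 1]
Reconstruct: [0, 0, 0, 2, 3, 4, 4, 6, 7]


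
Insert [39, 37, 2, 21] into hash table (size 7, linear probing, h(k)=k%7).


Insertions: 39->slot 4; 37->slot 2; 2->slot 3; 21->slot 0
Table: [21, None, 37, 2, 39, None, None]


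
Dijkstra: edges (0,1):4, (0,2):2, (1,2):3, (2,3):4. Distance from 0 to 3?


Dijkstra from 0:
Distances: {0: 0, 1: 4, 2: 2, 3: 6}
Shortest distance to 3 = 6, path = [0, 2, 3]


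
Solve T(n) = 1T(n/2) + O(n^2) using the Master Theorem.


a=1, b=2, c=2. log_2(1)=0 < c=2. Case 3: O(n^c) = O(n^2)
Complexity: O(n^2)


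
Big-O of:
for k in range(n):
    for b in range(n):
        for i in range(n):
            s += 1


Per nesting level: O(n) * O(n) * O(n) = O(n^3)
Complexity: O(n^3)


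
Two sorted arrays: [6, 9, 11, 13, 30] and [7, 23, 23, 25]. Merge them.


Compare heads, take smaller each step.
Merged: [6, 7, 9, 11, 13, 23, 23, 25, 30]


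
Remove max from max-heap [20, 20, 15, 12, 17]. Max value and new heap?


Max = 20
Replace root with last, heapify down
Resulting heap: [20, 17, 15, 12]


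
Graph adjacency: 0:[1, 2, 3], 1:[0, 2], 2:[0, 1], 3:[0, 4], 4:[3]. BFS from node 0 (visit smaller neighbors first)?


BFS queue: start with [0]
Visit order: [0, 1, 2, 3, 4]


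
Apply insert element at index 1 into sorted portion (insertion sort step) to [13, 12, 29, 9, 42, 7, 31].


After one pass: [12, 13, 29, 9, 42, 7, 31]


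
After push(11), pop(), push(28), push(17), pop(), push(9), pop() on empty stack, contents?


push(11) -> [11]
pop() returns 11 -> []
push(28) -> [28]
push(17) -> [28, 17]
pop() returns 17 -> [28]
push(9) -> [28, 9]
pop() returns 9 -> [28]
Final stack (bottom to top): [28]


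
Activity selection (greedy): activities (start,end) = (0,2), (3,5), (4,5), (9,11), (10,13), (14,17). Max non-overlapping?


Greedy: pick earliest-ending, then skip overlaps.
Selected (4 activities): [(0, 2), (3, 5), (9, 11), (14, 17)]


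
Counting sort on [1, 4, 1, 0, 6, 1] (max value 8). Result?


Count array: [1, 3, 0, 0, 1, 0, 1, 0, 0]
Reconstruct: [0, 1, 1, 1, 4, 6]


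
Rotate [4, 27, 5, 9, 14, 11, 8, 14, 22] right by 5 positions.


Right rotate by 5: [14, 11, 8, 14, 22, 4, 27, 5, 9]


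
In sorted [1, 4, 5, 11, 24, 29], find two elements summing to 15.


Two pointers: lo=0, hi=5
Found pair: (4, 11) summing to 15


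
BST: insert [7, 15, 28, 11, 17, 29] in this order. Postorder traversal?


Root = 7; build tree by BST insertion.
Postorder traversal: [11, 17, 29, 28, 15, 7]


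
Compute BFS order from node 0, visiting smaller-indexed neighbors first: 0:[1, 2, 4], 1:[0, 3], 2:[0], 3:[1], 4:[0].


BFS queue: start with [0]
Visit order: [0, 1, 2, 4, 3]


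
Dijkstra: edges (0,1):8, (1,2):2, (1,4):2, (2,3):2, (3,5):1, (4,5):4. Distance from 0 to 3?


Dijkstra from 0:
Distances: {0: 0, 1: 8, 2: 10, 3: 12, 4: 10, 5: 13}
Shortest distance to 3 = 12, path = [0, 1, 2, 3]


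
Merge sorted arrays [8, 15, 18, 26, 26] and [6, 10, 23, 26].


Compare heads, take smaller each step.
Merged: [6, 8, 10, 15, 18, 23, 26, 26, 26]


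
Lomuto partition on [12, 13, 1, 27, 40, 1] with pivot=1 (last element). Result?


Elements <= 1 go left of pivot.
Result: [1, 1, 12, 27, 40, 13], pivot at index 1


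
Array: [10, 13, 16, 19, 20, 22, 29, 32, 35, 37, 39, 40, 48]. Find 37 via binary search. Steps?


Search for 37:
[0,12] mid=6 arr[6]=29
[7,12] mid=9 arr[9]=37
Total: 2 comparisons


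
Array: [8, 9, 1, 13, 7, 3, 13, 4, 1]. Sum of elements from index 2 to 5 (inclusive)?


Prefix sums: [0, 8, 17, 18, 31, 38, 41, 54, 58, 59]
Sum[2..5] = prefix[6] - prefix[2] = 41 - 17 = 24


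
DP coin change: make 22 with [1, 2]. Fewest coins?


dp[0]=0; dp[i]=1+min(dp[i-c] for c in coins)
...dp[17]=9, dp[18]=9, dp[19]=10, dp[20]=10, dp[21]=11, dp[22]=11
Minimum coins for 22 = 11


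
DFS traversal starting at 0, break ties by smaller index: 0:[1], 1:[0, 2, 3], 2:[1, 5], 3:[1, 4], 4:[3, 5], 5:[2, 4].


DFS stack-based: start with [0]
Visit order: [0, 1, 2, 5, 4, 3]
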